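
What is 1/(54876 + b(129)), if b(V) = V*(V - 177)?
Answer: 1/48684 ≈ 2.0541e-5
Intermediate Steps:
b(V) = V*(-177 + V)
1/(54876 + b(129)) = 1/(54876 + 129*(-177 + 129)) = 1/(54876 + 129*(-48)) = 1/(54876 - 6192) = 1/48684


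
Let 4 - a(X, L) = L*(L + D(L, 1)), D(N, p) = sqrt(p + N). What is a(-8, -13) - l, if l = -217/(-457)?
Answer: -75622/457 + 26*I*sqrt(3) ≈ -165.47 + 45.033*I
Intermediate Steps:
D(N, p) = sqrt(N + p)
a(X, L) = 4 - L*(L + sqrt(1 + L)) (a(X, L) = 4 - L*(L + sqrt(L + 1)) = 4 - L*(L + sqrt(1 + L)))
l = 217/457 (l = -217*(-1/457) = 217/457 ≈ 0.47484)
a(-8, -13) - l = (4 - 1*(-13)**2 - 1*(-13)*sqrt(1 - 13)) - 1*217/457 = (4 - 1*169 - 1*(-13)*sqrt(-12)) - 217/457 = (4 - 169 - 1*(-13)*2*I*sqrt(3)) - 217/457 = (4 - 169 + 26*I*sqrt(3)) - 217/457 = (-165 + 26*I*sqrt(3)) - 217/457 = -75622/457 + 26*I*sqrt(3)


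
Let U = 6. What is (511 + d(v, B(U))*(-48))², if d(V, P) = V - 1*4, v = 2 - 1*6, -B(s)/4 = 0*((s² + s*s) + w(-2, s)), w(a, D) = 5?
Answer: 801025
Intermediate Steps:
B(s) = 0 (B(s) = -0*((s² + s*s) + 5) = -0*((s² + s²) + 5) = -0*(2*s² + 5) = -0*(5 + 2*s²) = -4*0 = 0)
v = -4 (v = 2 - 6 = -4)
d(V, P) = -4 + V (d(V, P) = V - 4 = -4 + V)
(511 + d(v, B(U))*(-48))² = (511 + (-4 - 4)*(-48))² = (511 - 8*(-48))² = (511 + 384)² = 895² = 801025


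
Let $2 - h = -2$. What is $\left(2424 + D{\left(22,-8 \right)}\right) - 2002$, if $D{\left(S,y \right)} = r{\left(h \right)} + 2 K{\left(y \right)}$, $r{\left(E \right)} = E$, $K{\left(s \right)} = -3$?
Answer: $420$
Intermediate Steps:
$h = 4$ ($h = 2 - -2 = 2 + 2 = 4$)
$D{\left(S,y \right)} = -2$ ($D{\left(S,y \right)} = 4 + 2 \left(-3\right) = 4 - 6 = -2$)
$\left(2424 + D{\left(22,-8 \right)}\right) - 2002 = \left(2424 - 2\right) - 2002 = 2422 - 2002 = 420$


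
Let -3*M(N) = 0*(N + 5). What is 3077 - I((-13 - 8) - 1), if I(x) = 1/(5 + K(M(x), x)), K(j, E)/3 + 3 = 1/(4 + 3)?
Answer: 76932/25 ≈ 3077.3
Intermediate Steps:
M(N) = 0 (M(N) = -0*(N + 5) = -0*(5 + N) = -⅓*0 = 0)
K(j, E) = -60/7 (K(j, E) = -9 + 3/(4 + 3) = -9 + 3/7 = -60/7)
I(x) = -7/25 (I(x) = 1/(5 - 60/7) = 1/(-25/7) = -7/25)
3077 - I((-13 - 8) - 1) = 3077 - 1*(-7/25) = 3077 + 7/25 = 76932/25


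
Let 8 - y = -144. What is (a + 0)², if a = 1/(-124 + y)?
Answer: 1/784 ≈ 0.0012755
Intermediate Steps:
y = 152 (y = 8 - 1*(-144) = 8 + 144 = 152)
a = 1/28 (a = 1/(-124 + 152) = 1/28 ≈ 0.035714)
(a + 0)² = (1/28 + 0)² = (1/28)² = 1/784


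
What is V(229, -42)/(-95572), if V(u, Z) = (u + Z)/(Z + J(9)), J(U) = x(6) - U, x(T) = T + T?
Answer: 187/3727308 ≈ 5.0170e-5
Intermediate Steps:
x(T) = 2*T
J(U) = 12 - U (J(U) = 2*6 - U = 12 - U)
V(u, Z) = (Z + u)/(3 + Z) (V(u, Z) = (u + Z)/(Z + (12 - 1*9)) = (Z + u)/(Z + (12 - 9)) = (Z + u)/(Z + 3) = (Z + u)/(3 + Z))
V(229, -42)/(-95572) = ((-42 + 229)/(3 - 42))/(-95572) = (187/(-39))*(-1/95572) = -1/39*187*(-1/95572) = -187/39*(-1/95572) = 187/3727308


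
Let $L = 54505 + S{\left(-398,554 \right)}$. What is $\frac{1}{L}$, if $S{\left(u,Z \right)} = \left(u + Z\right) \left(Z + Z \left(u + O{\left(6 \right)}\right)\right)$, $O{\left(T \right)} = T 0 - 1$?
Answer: $- \frac{1}{34342247} \approx -2.9119 \cdot 10^{-8}$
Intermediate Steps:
$O{\left(T \right)} = -1$ ($O{\left(T \right)} = 0 - 1 = -1$)
$S{\left(u,Z \right)} = \left(Z + u\right) \left(Z + Z \left(-1 + u\right)\right)$ ($S{\left(u,Z \right)} = \left(u + Z\right) \left(Z + Z \left(u - 1\right)\right) = \left(Z + u\right) \left(Z + Z \left(-1 + u\right)\right)$)
$L = -34342247$ ($L = 54505 + 554 \left(-398\right) \left(554 - 398\right) = 54505 + 554 \left(-398\right) 156 = 54505 - 34396752 = -34342247$)
$\frac{1}{L} = \frac{1}{-34342247} = - \frac{1}{34342247}$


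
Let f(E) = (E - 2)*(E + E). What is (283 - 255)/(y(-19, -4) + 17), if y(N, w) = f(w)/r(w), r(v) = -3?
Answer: 28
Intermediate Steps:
f(E) = 2*E*(-2 + E) (f(E) = (-2 + E)*(2*E) = 2*E*(-2 + E))
y(N, w) = -2*w*(-2 + w)/3 (y(N, w) = (2*w*(-2 + w))/(-3) = (2*w*(-2 + w))*(-⅓) = -2*w*(-2 + w)/3)
(283 - 255)/(y(-19, -4) + 17) = (283 - 255)/((⅔)*(-4)*(2 - 1*(-4)) + 17) = 28/((⅔)*(-4)*(2 + 4) + 17) = 28/((⅔)*(-4)*6 + 17) = 28/(-16 + 17) = 28/1 = 28*1 = 28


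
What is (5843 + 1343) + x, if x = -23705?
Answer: -16519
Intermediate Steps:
(5843 + 1343) + x = (5843 + 1343) - 23705 = 7186 - 23705 = -16519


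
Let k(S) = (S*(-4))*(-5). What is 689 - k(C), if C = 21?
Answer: 269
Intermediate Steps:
k(S) = 20*S (k(S) = -4*S*(-5) = 20*S)
689 - k(C) = 689 - 20*21 = 689 - 1*420 = 689 - 420 = 269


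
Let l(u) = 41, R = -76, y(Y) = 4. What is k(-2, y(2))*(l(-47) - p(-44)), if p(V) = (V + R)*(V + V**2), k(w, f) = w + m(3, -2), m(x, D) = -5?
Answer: -1589567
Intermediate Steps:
k(w, f) = -5 + w (k(w, f) = w - 5 = -5 + w)
p(V) = (-76 + V)*(V + V**2) (p(V) = (V - 76)*(V + V**2) = (-76 + V)*(V + V**2))
k(-2, y(2))*(l(-47) - p(-44)) = (-5 - 2)*(41 - (-44)*(-76 + (-44)**2 - 75*(-44))) = -7*(41 - (-44)*(-76 + 1936 + 3300)) = -7*(41 - (-44)*5160) = -7*(41 - 1*(-227040)) = -7*(41 + 227040) = -7*227081 = -1589567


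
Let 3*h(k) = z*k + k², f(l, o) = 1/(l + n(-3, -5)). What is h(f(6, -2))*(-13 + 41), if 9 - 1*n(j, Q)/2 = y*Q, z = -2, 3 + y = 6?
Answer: -749/2187 ≈ -0.34248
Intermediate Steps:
y = 3 (y = -3 + 6 = 3)
n(j, Q) = 18 - 6*Q
f(l, o) = 1/(48 + l) (f(l, o) = 1/(l + (18 - 6*(-5))) = 1/(l + (18 + 30)) = 1/(l + 48) = 1/(48 + l))
h(k) = -2*k/3 + k²/3 (h(k) = (-2*k + k²)/3 = (k² - 2*k)/3 = -2*k/3 + k²/3)
h(f(6, -2))*(-13 + 41) = ((-2 + 1/(48 + 6))/(3*(48 + 6)))*(-13 + 41) = ((⅓)*(-2 + 1/54)/54)*28 = ((⅓)*(1/54)*(-2 + 1/54))*28 = ((⅓)*(1/54)*(-107/54))*28 = -107/8748*28 = -749/2187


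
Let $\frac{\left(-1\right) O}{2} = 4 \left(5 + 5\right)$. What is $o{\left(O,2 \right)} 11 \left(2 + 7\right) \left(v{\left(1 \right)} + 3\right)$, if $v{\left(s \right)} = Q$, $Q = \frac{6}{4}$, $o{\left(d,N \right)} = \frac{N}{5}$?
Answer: $\frac{891}{5} \approx 178.2$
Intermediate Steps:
$O = -80$ ($O = - 2 \cdot 4 \left(5 + 5\right) = - 2 \cdot 4 \cdot 10 = \left(-2\right) 40 = -80$)
$o{\left(d,N \right)} = \frac{N}{5}$ ($o{\left(d,N \right)} = N \frac{1}{5} = \frac{N}{5}$)
$Q = \frac{3}{2}$ ($Q = 6 \cdot \frac{1}{4} = \frac{3}{2} \approx 1.5$)
$v{\left(s \right)} = \frac{3}{2}$
$o{\left(O,2 \right)} 11 \left(2 + 7\right) \left(v{\left(1 \right)} + 3\right) = \frac{1}{5} \cdot 2 \cdot 11 \left(2 + 7\right) \left(\frac{3}{2} + 3\right) = \frac{2}{5} \cdot 11 \cdot 9 \cdot \frac{9}{2} = \frac{22}{5} \cdot \frac{81}{2} = \frac{891}{5}$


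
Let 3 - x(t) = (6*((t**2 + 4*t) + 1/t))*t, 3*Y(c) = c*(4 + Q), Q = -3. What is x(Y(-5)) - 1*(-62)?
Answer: 181/9 ≈ 20.111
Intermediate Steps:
Y(c) = c/3 (Y(c) = (c*(4 - 3))/3 = (c*1)/3 = c/3)
x(t) = 3 - t*(6/t + 6*t**2 + 24*t) (x(t) = 3 - 6*((t**2 + 4*t) + 1/t)*t = 3 - 6*(1/t + t**2 + 4*t)*t = 3 - (6/t + 6*t**2 + 24*t)*t = 3 - t*(6/t + 6*t**2 + 24*t))
x(Y(-5)) - 1*(-62) = (-3 - 24*((1/3)*(-5))**2 - 6*((1/3)*(-5))**3) - 1*(-62) = (-3 - 24*(-5/3)**2 - 6*(-5/3)**3) + 62 = (-3 - 24*25/9 - 6*(-125/27)) + 62 = (-3 - 200/3 + 250/9) + 62 = -377/9 + 62 = 181/9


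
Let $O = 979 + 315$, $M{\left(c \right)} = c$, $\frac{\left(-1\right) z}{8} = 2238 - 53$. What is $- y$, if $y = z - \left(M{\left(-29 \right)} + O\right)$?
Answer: $18745$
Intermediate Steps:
$z = -17480$ ($z = - 8 \left(2238 - 53\right) = \left(-8\right) 2185 = -17480$)
$O = 1294$
$y = -18745$ ($y = -17480 - \left(-29 + 1294\right) = -17480 - 1265 = -18745$)
$- y = \left(-1\right) \left(-18745\right) = 18745$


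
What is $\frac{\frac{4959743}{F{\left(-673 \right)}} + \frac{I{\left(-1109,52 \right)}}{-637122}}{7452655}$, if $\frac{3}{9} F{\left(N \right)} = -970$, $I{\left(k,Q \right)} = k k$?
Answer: $- \frac{87876120371}{383816912095225} \approx -0.00022895$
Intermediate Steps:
$I{\left(k,Q \right)} = k^{2}$
$F{\left(N \right)} = -2910$ ($F{\left(N \right)} = 3 \left(-970\right) = -2910$)
$\frac{\frac{4959743}{F{\left(-673 \right)}} + \frac{I{\left(-1109,52 \right)}}{-637122}}{7452655} = \frac{\frac{4959743}{-2910} + \frac{\left(-1109\right)^{2}}{-637122}}{7452655} = \left(4959743 \left(- \frac{1}{2910}\right) + 1229881 \left(- \frac{1}{637122}\right)\right) \frac{1}{7452655} = \left(- \frac{4959743}{2910} - \frac{1229881}{637122}\right) \frac{1}{7452655} = \left(- \frac{87876120371}{51500695}\right) \frac{1}{7452655} = - \frac{87876120371}{383816912095225}$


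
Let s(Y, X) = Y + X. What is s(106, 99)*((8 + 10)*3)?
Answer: 11070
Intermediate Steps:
s(Y, X) = X + Y
s(106, 99)*((8 + 10)*3) = (99 + 106)*((8 + 10)*3) = 205*(18*3) = 205*54 = 11070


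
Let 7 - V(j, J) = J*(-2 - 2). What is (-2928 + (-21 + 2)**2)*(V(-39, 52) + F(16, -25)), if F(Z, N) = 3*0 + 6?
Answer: -567307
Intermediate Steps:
V(j, J) = 7 + 4*J (V(j, J) = 7 - J*(-2 - 2) = 7 - J*(-4) = 7 - (-4)*J = 7 + 4*J)
F(Z, N) = 6 (F(Z, N) = 0 + 6 = 6)
(-2928 + (-21 + 2)**2)*(V(-39, 52) + F(16, -25)) = (-2928 + (-21 + 2)**2)*((7 + 4*52) + 6) = (-2928 + (-19)**2)*((7 + 208) + 6) = (-2928 + 361)*(215 + 6) = -2567*221 = -567307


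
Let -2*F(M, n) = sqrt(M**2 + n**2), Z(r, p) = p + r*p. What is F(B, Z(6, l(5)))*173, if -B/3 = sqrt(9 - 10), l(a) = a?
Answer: -692*sqrt(19) ≈ -3016.4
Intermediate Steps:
B = -3*I (B = -3*sqrt(9 - 10) = -3*I ≈ -3.0*I)
Z(r, p) = p + p*r
F(M, n) = -sqrt(M**2 + n**2)/2
F(B, Z(6, l(5)))*173 = -sqrt((-3*I)**2 + (5*(1 + 6))**2)/2*173 = -sqrt(-9 + (5*7)**2)/2*173 = -sqrt(-9 + 35**2)/2*173 = -sqrt(-9 + 1225)/2*173 = -4*sqrt(19)*173 = -692*sqrt(19)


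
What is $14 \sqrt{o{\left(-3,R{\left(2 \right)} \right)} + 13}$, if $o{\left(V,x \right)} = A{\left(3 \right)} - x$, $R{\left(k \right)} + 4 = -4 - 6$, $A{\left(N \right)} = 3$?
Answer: $14 \sqrt{30} \approx 76.681$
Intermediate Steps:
$R{\left(k \right)} = -14$ ($R{\left(k \right)} = -4 - 10 = -14$)
$o{\left(V,x \right)} = 3 - x$
$14 \sqrt{o{\left(-3,R{\left(2 \right)} \right)} + 13} = 14 \sqrt{\left(3 - -14\right) + 13} = 14 \sqrt{\left(3 + 14\right) + 13} = 14 \sqrt{17 + 13} = 14 \sqrt{30}$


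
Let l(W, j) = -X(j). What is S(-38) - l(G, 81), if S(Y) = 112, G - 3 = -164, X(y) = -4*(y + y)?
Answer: -536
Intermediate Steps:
X(y) = -8*y
G = -161 (G = 3 - 164 = -161)
l(W, j) = 8*j (l(W, j) = -(-8)*j = 8*j)
S(-38) - l(G, 81) = 112 - 8*81 = 112 - 1*648 = 112 - 648 = -536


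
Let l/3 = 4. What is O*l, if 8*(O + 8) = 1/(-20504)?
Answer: -3936771/41008 ≈ -96.000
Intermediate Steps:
l = 12 (l = 3*4 = 12)
O = -1312257/164032 (O = -8 + (⅛)/(-20504) = -8 + (⅛)*(-1/20504) = -8 - 1/164032 = -1312257/164032 ≈ -8.0000)
O*l = -1312257/164032*12 = -3936771/41008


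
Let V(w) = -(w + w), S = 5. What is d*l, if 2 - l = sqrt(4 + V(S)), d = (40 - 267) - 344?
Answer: -1142 + 571*I*sqrt(6) ≈ -1142.0 + 1398.7*I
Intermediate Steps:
d = -571 (d = -227 - 344 = -571)
V(w) = -2*w
l = 2 - I*sqrt(6) (l = 2 - sqrt(4 - 2*5) = 2 - sqrt(4 - 10) = 2 - sqrt(-6) = 2 - I*sqrt(6) ≈ 2.0 - 2.4495*I)
d*l = -571*(2 - I*sqrt(6)) = -1142 + 571*I*sqrt(6)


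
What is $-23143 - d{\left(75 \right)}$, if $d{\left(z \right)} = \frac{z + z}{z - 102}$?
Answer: $- \frac{208237}{9} \approx -23137.0$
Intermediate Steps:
$d{\left(z \right)} = \frac{2 z}{-102 + z}$
$-23143 - d{\left(75 \right)} = -23143 - 2 \cdot 75 \frac{1}{-102 + 75} = -23143 - 2 \cdot 75 \frac{1}{-27} = -23143 - 2 \cdot 75 \left(- \frac{1}{27}\right) = -23143 - - \frac{50}{9} = -23143 + \frac{50}{9} = - \frac{208237}{9}$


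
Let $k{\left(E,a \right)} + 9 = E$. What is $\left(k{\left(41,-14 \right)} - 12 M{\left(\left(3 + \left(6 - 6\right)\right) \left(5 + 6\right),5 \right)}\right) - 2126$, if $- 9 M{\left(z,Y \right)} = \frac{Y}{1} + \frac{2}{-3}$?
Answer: $- \frac{18794}{9} \approx -2088.2$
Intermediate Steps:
$k{\left(E,a \right)} = -9 + E$
$M{\left(z,Y \right)} = \frac{2}{27} - \frac{Y}{9}$ ($M{\left(z,Y \right)} = - \frac{\frac{Y}{1} + \frac{2}{-3}}{9} = - \frac{Y 1 + 2 \left(- \frac{1}{3}\right)}{9} = - \frac{Y - \frac{2}{3}}{9} = - \frac{- \frac{2}{3} + Y}{9} = \frac{2}{27} - \frac{Y}{9}$)
$\left(k{\left(41,-14 \right)} - 12 M{\left(\left(3 + \left(6 - 6\right)\right) \left(5 + 6\right),5 \right)}\right) - 2126 = \left(\left(-9 + 41\right) - 12 \left(\frac{2}{27} - \frac{5}{9}\right)\right) - 2126 = \left(32 - 12 \left(\frac{2}{27} - \frac{5}{9}\right)\right) - 2126 = \left(32 - - \frac{52}{9}\right) - 2126 = \left(32 + \frac{52}{9}\right) - 2126 = \frac{340}{9} - 2126 = - \frac{18794}{9}$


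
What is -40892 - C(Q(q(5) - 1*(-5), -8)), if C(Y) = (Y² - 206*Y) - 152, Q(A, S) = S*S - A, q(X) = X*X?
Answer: -34892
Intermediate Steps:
q(X) = X²
Q(A, S) = S² - A
C(Y) = -152 + Y² - 206*Y
-40892 - C(Q(q(5) - 1*(-5), -8)) = -40892 - (-152 + ((-8)² - (5² - 1*(-5)))² - 206*((-8)² - (5² - 1*(-5)))) = -40892 - (-152 + (64 - (25 + 5))² - 206*(64 - (25 + 5))) = -40892 - (-152 + (64 - 1*30)² - 206*(64 - 1*30)) = -40892 - (-152 + (64 - 30)² - 206*(64 - 30)) = -40892 - (-152 + 34² - 206*34) = -40892 - (-152 + 1156 - 7004) = -40892 - 1*(-6000) = -40892 + 6000 = -34892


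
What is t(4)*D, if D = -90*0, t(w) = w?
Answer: 0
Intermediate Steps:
D = 0
t(4)*D = 4*0 = 0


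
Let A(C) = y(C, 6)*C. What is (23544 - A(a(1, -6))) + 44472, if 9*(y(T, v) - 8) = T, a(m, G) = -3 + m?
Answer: 612284/9 ≈ 68032.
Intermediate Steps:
y(T, v) = 8 + T/9
A(C) = C*(8 + C/9) (A(C) = (8 + C/9)*C = C*(8 + C/9))
(23544 - A(a(1, -6))) + 44472 = (23544 - (-3 + 1)*(72 + (-3 + 1))/9) + 44472 = (23544 - (-2)*(72 - 2)/9) + 44472 = (23544 - (-2)*70/9) + 44472 = (23544 - 1*(-140/9)) + 44472 = (23544 + 140/9) + 44472 = 212036/9 + 44472 = 612284/9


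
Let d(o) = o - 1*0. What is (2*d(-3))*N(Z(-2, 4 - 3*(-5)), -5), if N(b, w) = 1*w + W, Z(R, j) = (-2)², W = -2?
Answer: 42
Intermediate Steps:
Z(R, j) = 4
N(b, w) = -2 + w (N(b, w) = 1*w - 2 = w - 2 = -2 + w)
d(o) = o (d(o) = o + 0 = o)
(2*d(-3))*N(Z(-2, 4 - 3*(-5)), -5) = (2*(-3))*(-2 - 5) = -6*(-7) = 42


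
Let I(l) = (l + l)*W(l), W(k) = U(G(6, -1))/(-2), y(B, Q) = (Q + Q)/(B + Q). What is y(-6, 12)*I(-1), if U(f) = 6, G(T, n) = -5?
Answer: 24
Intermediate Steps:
y(B, Q) = 2*Q/(B + Q) (y(B, Q) = (2*Q)/(B + Q) = 2*Q/(B + Q))
W(k) = -3 (W(k) = 6/(-2) = 6*(-½) = -3)
I(l) = -6*l (I(l) = (l + l)*(-3) = (2*l)*(-3) = -6*l)
y(-6, 12)*I(-1) = (2*12/(-6 + 12))*(-6*(-1)) = (2*12/6)*6 = (2*12*(⅙))*6 = 4*6 = 24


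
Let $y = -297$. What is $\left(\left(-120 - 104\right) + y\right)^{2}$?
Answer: $271441$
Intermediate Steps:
$\left(\left(-120 - 104\right) + y\right)^{2} = \left(\left(-120 - 104\right) - 297\right)^{2} = \left(-224 - 297\right)^{2} = \left(-521\right)^{2} = 271441$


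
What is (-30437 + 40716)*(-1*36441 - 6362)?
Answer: -439972037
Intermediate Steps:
(-30437 + 40716)*(-1*36441 - 6362) = 10279*(-36441 - 6362) = 10279*(-42803) = -439972037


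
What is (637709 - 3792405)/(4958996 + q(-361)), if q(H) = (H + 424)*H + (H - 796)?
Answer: -394337/616887 ≈ -0.63924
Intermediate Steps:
q(H) = -796 + H + H*(424 + H) (q(H) = (424 + H)*H + (-796 + H) = H*(424 + H) + (-796 + H) = -796 + H + H*(424 + H))
(637709 - 3792405)/(4958996 + q(-361)) = (637709 - 3792405)/(4958996 + (-796 + (-361)² + 425*(-361))) = -3154696/(4958996 + (-796 + 130321 - 153425)) = -3154696/(4958996 - 23900) = -3154696/4935096 = -3154696*1/4935096 = -394337/616887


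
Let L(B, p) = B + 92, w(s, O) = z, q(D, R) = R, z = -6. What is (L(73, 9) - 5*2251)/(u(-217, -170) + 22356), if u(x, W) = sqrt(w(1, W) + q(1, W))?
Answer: -30991005/62473864 + 5545*I*sqrt(11)/62473864 ≈ -0.49606 + 0.00029437*I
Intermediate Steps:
w(s, O) = -6
L(B, p) = 92 + B
u(x, W) = sqrt(-6 + W)
(L(73, 9) - 5*2251)/(u(-217, -170) + 22356) = ((92 + 73) - 5*2251)/(sqrt(-6 - 170) + 22356) = (165 - 11255)/(sqrt(-176) + 22356) = -11090/(4*I*sqrt(11) + 22356) = -11090/(22356 + 4*I*sqrt(11))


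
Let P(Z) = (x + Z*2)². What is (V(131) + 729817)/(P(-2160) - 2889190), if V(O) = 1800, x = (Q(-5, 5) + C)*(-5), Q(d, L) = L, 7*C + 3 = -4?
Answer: 731617/15946410 ≈ 0.045880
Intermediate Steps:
C = -1 (C = -3/7 + (⅐)*(-4) = -3/7 - 4/7 = -1)
x = -20 (x = (5 - 1)*(-5) = 4*(-5) = -20)
P(Z) = (-20 + 2*Z)² (P(Z) = (-20 + Z*2)² = (-20 + 2*Z)²)
(V(131) + 729817)/(P(-2160) - 2889190) = (1800 + 729817)/(4*(-10 - 2160)² - 2889190) = 731617/(4*(-2170)² - 2889190) = 731617/(4*4708900 - 2889190) = 731617/(18835600 - 2889190) = 731617/15946410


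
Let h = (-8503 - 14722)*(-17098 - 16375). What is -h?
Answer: -777410425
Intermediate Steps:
h = 777410425 (h = -23225*(-33473) = 777410425)
-h = -1*777410425 = -777410425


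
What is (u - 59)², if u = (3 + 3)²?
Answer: 529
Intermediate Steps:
u = 36 (u = 6² = 36)
(u - 59)² = (36 - 59)² = (-23)² = 529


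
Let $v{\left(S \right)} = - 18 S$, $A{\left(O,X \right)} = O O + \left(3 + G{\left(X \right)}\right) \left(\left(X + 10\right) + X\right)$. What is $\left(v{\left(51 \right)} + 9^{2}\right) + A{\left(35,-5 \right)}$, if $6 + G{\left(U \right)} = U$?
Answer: $388$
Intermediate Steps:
$G{\left(U \right)} = -6 + U$
$A{\left(O,X \right)} = O^{2} + \left(-3 + X\right) \left(10 + 2 X\right)$ ($A{\left(O,X \right)} = O O + \left(3 + \left(-6 + X\right)\right) \left(\left(X + 10\right) + X\right) = O^{2} + \left(-3 + X\right) \left(\left(10 + X\right) + X\right) = O^{2} + \left(-3 + X\right) \left(10 + 2 X\right)$)
$\left(v{\left(51 \right)} + 9^{2}\right) + A{\left(35,-5 \right)} = \left(\left(-18\right) 51 + 9^{2}\right) + \left(-30 + 35^{2} + 2 \left(-5\right)^{2} + 4 \left(-5\right)\right) = \left(-918 + 81\right) + \left(-30 + 1225 + 2 \cdot 25 - 20\right) = -837 + \left(-30 + 1225 + 50 - 20\right) = -837 + 1225 = 388$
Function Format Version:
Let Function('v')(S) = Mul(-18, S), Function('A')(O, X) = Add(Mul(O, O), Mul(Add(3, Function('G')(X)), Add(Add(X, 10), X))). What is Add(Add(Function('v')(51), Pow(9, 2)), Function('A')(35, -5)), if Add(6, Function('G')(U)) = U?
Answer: 388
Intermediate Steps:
Function('G')(U) = Add(-6, U)
Function('A')(O, X) = Add(Pow(O, 2), Mul(Add(-3, X), Add(10, Mul(2, X)))) (Function('A')(O, X) = Add(Mul(O, O), Mul(Add(3, Add(-6, X)), Add(Add(X, 10), X))) = Add(Pow(O, 2), Mul(Add(-3, X), Add(Add(10, X), X))) = Add(Pow(O, 2), Mul(Add(-3, X), Add(10, Mul(2, X)))))
Add(Add(Function('v')(51), Pow(9, 2)), Function('A')(35, -5)) = Add(Add(Mul(-18, 51), Pow(9, 2)), Add(-30, Pow(35, 2), Mul(2, Pow(-5, 2)), Mul(4, -5))) = Add(Add(-918, 81), Add(-30, 1225, Mul(2, 25), -20)) = Add(-837, Add(-30, 1225, 50, -20)) = Add(-837, 1225) = 388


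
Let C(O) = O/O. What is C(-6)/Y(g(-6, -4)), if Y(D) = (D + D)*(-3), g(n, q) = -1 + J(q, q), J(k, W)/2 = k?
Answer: 1/54 ≈ 0.018519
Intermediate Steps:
C(O) = 1
J(k, W) = 2*k
g(n, q) = -1 + 2*q
Y(D) = -6*D (Y(D) = (2*D)*(-3) = -6*D)
C(-6)/Y(g(-6, -4)) = 1/(-6*(-1 + 2*(-4))) = 1/(-6*(-1 - 8)) = 1/(-6*(-9)) = 1/54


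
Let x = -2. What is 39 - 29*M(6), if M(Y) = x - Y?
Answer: 271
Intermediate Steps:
M(Y) = -2 - Y
39 - 29*M(6) = 39 - 29*(-2 - 1*6) = 39 - 29*(-2 - 6) = 39 - 29*(-8) = 39 + 232 = 271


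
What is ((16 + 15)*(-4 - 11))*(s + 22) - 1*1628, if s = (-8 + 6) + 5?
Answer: -13253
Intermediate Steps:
s = 3 (s = -2 + 5 = 3)
((16 + 15)*(-4 - 11))*(s + 22) - 1*1628 = ((16 + 15)*(-4 - 11))*(3 + 22) - 1*1628 = (31*(-15))*25 - 1628 = -465*25 - 1628 = -11625 - 1628 = -13253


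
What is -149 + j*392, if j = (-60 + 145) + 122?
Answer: 80995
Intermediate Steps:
j = 207 (j = 85 + 122 = 207)
-149 + j*392 = -149 + 207*392 = -149 + 81144 = 80995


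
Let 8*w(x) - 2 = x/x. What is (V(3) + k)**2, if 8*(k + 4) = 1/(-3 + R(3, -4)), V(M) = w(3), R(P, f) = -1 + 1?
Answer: 121/9 ≈ 13.444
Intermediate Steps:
R(P, f) = 0
w(x) = 3/8 (w(x) = 1/4 + (x/x)/8 = 1/4 + (1/8)*1 = 1/4 + 1/8 = 3/8)
V(M) = 3/8
k = -97/24 (k = -4 + 1/(8*(-3 + 0)) = -4 + (1/8)/(-3) = -4 + (1/8)*(-1/3) = -4 - 1/24 = -97/24 ≈ -4.0417)
(V(3) + k)**2 = (3/8 - 97/24)**2 = (-11/3)**2 = 121/9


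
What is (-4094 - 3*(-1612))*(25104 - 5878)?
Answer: 14265692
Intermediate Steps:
(-4094 - 3*(-1612))*(25104 - 5878) = (-4094 + 4836)*19226 = 742*19226 = 14265692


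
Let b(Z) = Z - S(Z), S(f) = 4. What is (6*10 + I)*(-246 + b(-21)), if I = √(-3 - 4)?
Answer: -16260 - 271*I*√7 ≈ -16260.0 - 717.0*I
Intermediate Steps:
I = I*√7 (I = √(-7) = I*√7 ≈ 2.6458*I)
b(Z) = -4 + Z (b(Z) = Z - 1*4 = Z - 4 = -4 + Z)
(6*10 + I)*(-246 + b(-21)) = (6*10 + I*√7)*(-246 + (-4 - 21)) = (60 + I*√7)*(-246 - 25) = (60 + I*√7)*(-271) = -16260 - 271*I*√7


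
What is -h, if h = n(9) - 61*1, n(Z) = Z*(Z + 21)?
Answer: -209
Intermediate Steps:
n(Z) = Z*(21 + Z)
h = 209 (h = 9*(21 + 9) - 61*1 = 9*30 - 61 = 270 - 61 = 209)
-h = -1*209 = -209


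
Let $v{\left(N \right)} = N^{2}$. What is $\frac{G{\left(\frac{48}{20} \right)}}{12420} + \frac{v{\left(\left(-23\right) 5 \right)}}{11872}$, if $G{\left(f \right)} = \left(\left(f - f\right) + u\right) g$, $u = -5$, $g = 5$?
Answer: $\frac{8197885}{7372512} \approx 1.112$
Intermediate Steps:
$G{\left(f \right)} = -25$ ($G{\left(f \right)} = \left(\left(f - f\right) - 5\right) 5 = \left(0 - 5\right) 5 = \left(-5\right) 5 = -25$)
$\frac{G{\left(\frac{48}{20} \right)}}{12420} + \frac{v{\left(\left(-23\right) 5 \right)}}{11872} = - \frac{25}{12420} + \frac{\left(\left(-23\right) 5\right)^{2}}{11872} = \left(-25\right) \frac{1}{12420} + \left(-115\right)^{2} \cdot \frac{1}{11872} = - \frac{5}{2484} + 13225 \cdot \frac{1}{11872} = - \frac{5}{2484} + \frac{13225}{11872} = \frac{8197885}{7372512}$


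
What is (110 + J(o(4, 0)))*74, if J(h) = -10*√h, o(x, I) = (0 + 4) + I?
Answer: 6660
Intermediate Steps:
o(x, I) = 4 + I
(110 + J(o(4, 0)))*74 = (110 - 10*√(4 + 0))*74 = (110 - 10*√4)*74 = (110 - 10*2)*74 = (110 - 20)*74 = 90*74 = 6660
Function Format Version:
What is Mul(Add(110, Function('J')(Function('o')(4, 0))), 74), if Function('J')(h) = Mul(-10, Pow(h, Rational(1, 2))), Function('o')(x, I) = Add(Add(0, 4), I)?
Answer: 6660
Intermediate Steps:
Function('o')(x, I) = Add(4, I)
Mul(Add(110, Function('J')(Function('o')(4, 0))), 74) = Mul(Add(110, Mul(-10, Pow(Add(4, 0), Rational(1, 2)))), 74) = Mul(Add(110, Mul(-10, Pow(4, Rational(1, 2)))), 74) = Mul(Add(110, Mul(-10, 2)), 74) = Mul(Add(110, -20), 74) = Mul(90, 74) = 6660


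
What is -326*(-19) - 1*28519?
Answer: -22325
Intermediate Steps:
-326*(-19) - 1*28519 = 6194 - 28519 = -22325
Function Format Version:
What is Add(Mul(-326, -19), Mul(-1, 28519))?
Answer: -22325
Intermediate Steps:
Add(Mul(-326, -19), Mul(-1, 28519)) = Add(6194, -28519) = -22325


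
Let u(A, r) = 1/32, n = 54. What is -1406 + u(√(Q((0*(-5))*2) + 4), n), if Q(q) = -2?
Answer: -44991/32 ≈ -1406.0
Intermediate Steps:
u(A, r) = 1/32
-1406 + u(√(Q((0*(-5))*2) + 4), n) = -1406 + 1/32 = -44991/32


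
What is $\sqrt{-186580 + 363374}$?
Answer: $\sqrt{176794} \approx 420.47$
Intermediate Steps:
$\sqrt{-186580 + 363374} = \sqrt{176794}$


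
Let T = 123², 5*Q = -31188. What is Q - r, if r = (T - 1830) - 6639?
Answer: -64488/5 ≈ -12898.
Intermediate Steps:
Q = -31188/5 (Q = (⅕)*(-31188) = -31188/5 ≈ -6237.6)
T = 15129
r = 6660 (r = (15129 - 1830) - 6639 = 13299 - 6639 = 6660)
Q - r = -31188/5 - 1*6660 = -31188/5 - 6660 = -64488/5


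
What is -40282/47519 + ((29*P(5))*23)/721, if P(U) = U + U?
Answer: 287908408/34261199 ≈ 8.4033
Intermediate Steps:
P(U) = 2*U
-40282/47519 + ((29*P(5))*23)/721 = -40282/47519 + ((29*(2*5))*23)/721 = -40282*1/47519 + ((29*10)*23)*(1/721) = -40282/47519 + (290*23)*(1/721) = -40282/47519 + 6670*(1/721) = -40282/47519 + 6670/721 = 287908408/34261199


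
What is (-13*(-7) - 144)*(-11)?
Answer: 583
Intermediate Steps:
(-13*(-7) - 144)*(-11) = (91 - 144)*(-11) = -53*(-11) = 583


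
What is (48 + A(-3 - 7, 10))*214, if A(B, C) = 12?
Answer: 12840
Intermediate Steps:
(48 + A(-3 - 7, 10))*214 = (48 + 12)*214 = 60*214 = 12840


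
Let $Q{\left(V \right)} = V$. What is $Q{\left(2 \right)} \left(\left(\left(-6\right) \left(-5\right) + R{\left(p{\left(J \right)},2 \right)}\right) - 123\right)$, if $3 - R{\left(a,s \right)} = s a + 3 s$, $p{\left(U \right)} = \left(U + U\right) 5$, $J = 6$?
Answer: $-432$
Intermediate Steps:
$p{\left(U \right)} = 10 U$ ($p{\left(U \right)} = 2 U 5 = 10 U$)
$R{\left(a,s \right)} = 3 - 3 s - a s$ ($R{\left(a,s \right)} = 3 - \left(s a + 3 s\right) = 3 - \left(a s + 3 s\right) = 3 - \left(3 s + a s\right) = 3 - 3 s - a s$)
$Q{\left(2 \right)} \left(\left(\left(-6\right) \left(-5\right) + R{\left(p{\left(J \right)},2 \right)}\right) - 123\right) = 2 \left(\left(\left(-6\right) \left(-5\right) - \left(3 + 10 \cdot 6 \cdot 2\right)\right) - 123\right) = 2 \left(\left(30 - \left(3 + 120\right)\right) - 123\right) = 2 \left(\left(30 - 123\right) - 123\right) = 2 \left(-93 - 123\right) = 2 \left(-216\right) = -432$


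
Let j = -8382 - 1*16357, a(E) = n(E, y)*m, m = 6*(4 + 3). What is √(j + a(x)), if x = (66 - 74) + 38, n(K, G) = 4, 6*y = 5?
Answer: I*√24571 ≈ 156.75*I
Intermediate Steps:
y = ⅚ (y = (⅙)*5 = ⅚ ≈ 0.83333)
m = 42 (m = 6*7 = 42)
x = 30 (x = -8 + 38 = 30)
a(E) = 168 (a(E) = 4*42 = 168)
j = -24739 (j = -8382 - 16357 = -24739)
√(j + a(x)) = √(-24739 + 168) = √(-24571) = I*√24571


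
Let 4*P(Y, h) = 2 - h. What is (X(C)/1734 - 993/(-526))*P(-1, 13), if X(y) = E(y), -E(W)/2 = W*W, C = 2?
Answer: -9447097/1824168 ≈ -5.1788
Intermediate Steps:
E(W) = -2*W**2 (E(W) = -2*W*W = -2*W**2)
P(Y, h) = 1/2 - h/4 (P(Y, h) = (2 - h)/4 = 1/2 - h/4)
X(y) = -2*y**2
(X(C)/1734 - 993/(-526))*P(-1, 13) = (-2*2**2/1734 - 993/(-526))*(1/2 - 1/4*13) = (-2*4*(1/1734) - 993*(-1/526))*(1/2 - 13/4) = (-8*1/1734 + 993/526)*(-11/4) = (-4/867 + 993/526)*(-11/4) = (858827/456042)*(-11/4) = -9447097/1824168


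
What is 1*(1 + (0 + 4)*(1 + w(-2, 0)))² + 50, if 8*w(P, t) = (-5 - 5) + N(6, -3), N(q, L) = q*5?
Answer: 275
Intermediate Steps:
N(q, L) = 5*q
w(P, t) = 5/2 (w(P, t) = ((-5 - 5) + 5*6)/8 = (-10 + 30)/8 = (⅛)*20 = 5/2)
1*(1 + (0 + 4)*(1 + w(-2, 0)))² + 50 = 1*(1 + (0 + 4)*(1 + 5/2))² + 50 = 1*(1 + 4*(7/2))² + 50 = 1*(1 + 14)² + 50 = 1*15² + 50 = 1*225 + 50 = 225 + 50 = 275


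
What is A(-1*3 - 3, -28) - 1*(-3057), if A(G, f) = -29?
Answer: 3028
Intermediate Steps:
A(-1*3 - 3, -28) - 1*(-3057) = -29 - 1*(-3057) = -29 + 3057 = 3028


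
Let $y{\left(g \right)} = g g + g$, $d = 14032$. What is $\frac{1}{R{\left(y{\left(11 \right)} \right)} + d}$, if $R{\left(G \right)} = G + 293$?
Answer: $\frac{1}{14457} \approx 6.9171 \cdot 10^{-5}$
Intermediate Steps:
$y{\left(g \right)} = g + g^{2}$ ($y{\left(g \right)} = g^{2} + g = g + g^{2}$)
$R{\left(G \right)} = 293 + G$
$\frac{1}{R{\left(y{\left(11 \right)} \right)} + d} = \frac{1}{\left(293 + 11 \left(1 + 11\right)\right) + 14032} = \frac{1}{\left(293 + 11 \cdot 12\right) + 14032} = \frac{1}{\left(293 + 132\right) + 14032} = \frac{1}{425 + 14032} = \frac{1}{14457}$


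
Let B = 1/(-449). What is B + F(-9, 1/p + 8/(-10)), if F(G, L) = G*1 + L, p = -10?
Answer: -44461/4490 ≈ -9.9022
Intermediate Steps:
B = -1/449 ≈ -0.0022272
F(G, L) = G + L
B + F(-9, 1/p + 8/(-10)) = -1/449 + (-9 + (1/(-10) + 8/(-10))) = -1/449 + (-9 + (1*(-⅒) + 8*(-⅒))) = -1/449 + (-9 + (-⅒ - ⅘)) = -1/449 + (-9 - 9/10) = -1/449 - 99/10 = -44461/4490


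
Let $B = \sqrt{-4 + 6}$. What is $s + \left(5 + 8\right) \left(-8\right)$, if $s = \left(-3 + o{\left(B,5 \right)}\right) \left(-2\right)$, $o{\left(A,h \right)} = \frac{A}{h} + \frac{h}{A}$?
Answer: $-98 - \frac{27 \sqrt{2}}{5} \approx -105.64$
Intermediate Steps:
$B = \sqrt{2} \approx 1.4142$
$s = 6 - \frac{27 \sqrt{2}}{5}$ ($s = \left(-3 + \left(\frac{\sqrt{2}}{5} + \frac{5}{\sqrt{2}}\right)\right) \left(-2\right) = \left(-3 + \left(\sqrt{2} \cdot \frac{1}{5} + 5 \frac{\sqrt{2}}{2}\right)\right) \left(-2\right) = \left(-3 + \left(\frac{\sqrt{2}}{5} + \frac{5 \sqrt{2}}{2}\right)\right) \left(-2\right) = \left(-3 + \frac{27 \sqrt{2}}{10}\right) \left(-2\right) = 6 - \frac{27 \sqrt{2}}{5} \approx -1.6368$)
$s + \left(5 + 8\right) \left(-8\right) = \left(6 - \frac{27 \sqrt{2}}{5}\right) + \left(5 + 8\right) \left(-8\right) = \left(6 - \frac{27 \sqrt{2}}{5}\right) + 13 \left(-8\right) = \left(6 - \frac{27 \sqrt{2}}{5}\right) - 104 = -98 - \frac{27 \sqrt{2}}{5}$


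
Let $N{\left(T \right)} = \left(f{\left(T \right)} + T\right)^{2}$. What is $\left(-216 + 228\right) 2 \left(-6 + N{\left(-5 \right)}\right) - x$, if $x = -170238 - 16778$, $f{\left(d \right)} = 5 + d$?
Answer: $187472$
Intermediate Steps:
$N{\left(T \right)} = \left(5 + 2 T\right)^{2}$ ($N{\left(T \right)} = \left(\left(5 + T\right) + T\right)^{2} = \left(5 + 2 T\right)^{2}$)
$x = -187016$ ($x = -170238 - 16778 = -187016$)
$\left(-216 + 228\right) 2 \left(-6 + N{\left(-5 \right)}\right) - x = \left(-216 + 228\right) 2 \left(-6 + \left(5 + 2 \left(-5\right)\right)^{2}\right) - -187016 = 12 \cdot 2 \left(-6 + \left(5 - 10\right)^{2}\right) + 187016 = 12 \cdot 2 \left(-6 + \left(-5\right)^{2}\right) + 187016 = 12 \cdot 2 \left(-6 + 25\right) + 187016 = 12 \cdot 2 \cdot 19 + 187016 = 12 \cdot 38 + 187016 = 456 + 187016 = 187472$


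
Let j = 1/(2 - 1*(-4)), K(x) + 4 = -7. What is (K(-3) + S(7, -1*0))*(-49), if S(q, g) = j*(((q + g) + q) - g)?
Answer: 1274/3 ≈ 424.67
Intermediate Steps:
K(x) = -11 (K(x) = -4 - 7 = -11)
j = ⅙ (j = 1/(2 + 4) = 1/6 = ⅙ ≈ 0.16667)
S(q, g) = q/3 (S(q, g) = (((q + g) + q) - g)/6 = (((g + q) + q) - g)/6 = ((g + 2*q) - g)/6 = (2*q)/6 = q/3)
(K(-3) + S(7, -1*0))*(-49) = (-11 + (⅓)*7)*(-49) = (-11 + 7/3)*(-49) = -26/3*(-49) = 1274/3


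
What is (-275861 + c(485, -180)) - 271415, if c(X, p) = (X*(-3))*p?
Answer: -285376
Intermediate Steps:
c(X, p) = -3*X*p (c(X, p) = (-3*X)*p = -3*X*p)
(-275861 + c(485, -180)) - 271415 = (-275861 - 3*485*(-180)) - 271415 = (-275861 + 261900) - 271415 = -13961 - 271415 = -285376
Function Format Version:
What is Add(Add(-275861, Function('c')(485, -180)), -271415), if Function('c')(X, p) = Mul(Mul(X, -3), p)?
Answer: -285376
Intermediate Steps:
Function('c')(X, p) = Mul(-3, X, p) (Function('c')(X, p) = Mul(Mul(-3, X), p) = Mul(-3, X, p))
Add(Add(-275861, Function('c')(485, -180)), -271415) = Add(Add(-275861, Mul(-3, 485, -180)), -271415) = Add(Add(-275861, 261900), -271415) = Add(-13961, -271415) = -285376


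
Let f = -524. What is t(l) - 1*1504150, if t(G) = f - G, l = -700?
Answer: -1503974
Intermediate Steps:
t(G) = -524 - G
t(l) - 1*1504150 = (-524 - 1*(-700)) - 1*1504150 = (-524 + 700) - 1504150 = 176 - 1504150 = -1503974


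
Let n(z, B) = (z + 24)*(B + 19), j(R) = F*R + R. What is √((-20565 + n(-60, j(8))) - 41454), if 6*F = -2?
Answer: I*√62895 ≈ 250.79*I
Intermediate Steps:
F = -⅓ (F = (⅙)*(-2) = -⅓ ≈ -0.33333)
j(R) = 2*R/3 (j(R) = -R/3 + R = 2*R/3)
n(z, B) = (19 + B)*(24 + z) (n(z, B) = (24 + z)*(19 + B) = (19 + B)*(24 + z))
√((-20565 + n(-60, j(8))) - 41454) = √((-20565 + (456 + 19*(-60) + 24*((⅔)*8) + ((⅔)*8)*(-60))) - 41454) = √((-20565 + (456 - 1140 + 24*(16/3) + (16/3)*(-60))) - 41454) = √((-20565 + (456 - 1140 + 128 - 320)) - 41454) = √((-20565 - 876) - 41454) = √(-21441 - 41454) = √(-62895) = I*√62895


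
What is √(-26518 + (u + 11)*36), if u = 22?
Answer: I*√25330 ≈ 159.15*I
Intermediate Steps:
√(-26518 + (u + 11)*36) = √(-26518 + (22 + 11)*36) = √(-26518 + 33*36) = √(-26518 + 1188) = √(-25330) = I*√25330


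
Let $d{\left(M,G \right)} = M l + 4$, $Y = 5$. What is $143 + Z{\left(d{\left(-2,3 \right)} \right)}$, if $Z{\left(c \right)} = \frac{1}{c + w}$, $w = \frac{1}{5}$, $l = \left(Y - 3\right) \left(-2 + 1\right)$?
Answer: $\frac{5868}{41} \approx 143.12$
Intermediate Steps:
$l = -2$ ($l = \left(5 - 3\right) \left(-2 + 1\right) = 2 \left(-1\right) = -2$)
$w = \frac{1}{5} \approx 0.2$
$d{\left(M,G \right)} = 4 - 2 M$ ($d{\left(M,G \right)} = M \left(-2\right) + 4 = - 2 M + 4 = 4 - 2 M$)
$Z{\left(c \right)} = \frac{1}{\frac{1}{5} + c}$ ($Z{\left(c \right)} = \frac{1}{c + \frac{1}{5}} = \frac{1}{\frac{1}{5} + c}$)
$143 + Z{\left(d{\left(-2,3 \right)} \right)} = 143 + \frac{5}{1 + 5 \left(4 - -4\right)} = 143 + \frac{5}{1 + 5 \left(4 + 4\right)} = 143 + \frac{5}{1 + 5 \cdot 8} = 143 + \frac{5}{1 + 40} = 143 + \frac{5}{41} = \frac{5868}{41}$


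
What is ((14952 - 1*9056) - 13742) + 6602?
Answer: -1244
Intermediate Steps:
((14952 - 1*9056) - 13742) + 6602 = ((14952 - 9056) - 13742) + 6602 = (5896 - 13742) + 6602 = -7846 + 6602 = -1244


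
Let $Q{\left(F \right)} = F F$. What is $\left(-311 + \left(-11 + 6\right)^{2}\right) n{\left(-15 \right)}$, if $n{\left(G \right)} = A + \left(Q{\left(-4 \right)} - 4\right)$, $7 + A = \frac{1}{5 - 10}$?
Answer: $- \frac{6864}{5} \approx -1372.8$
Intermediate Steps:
$Q{\left(F \right)} = F^{2}$
$A = - \frac{36}{5}$ ($A = -7 + \frac{1}{5 - 10} = -7 + \frac{1}{-5} = -7 - \frac{1}{5} = - \frac{36}{5} \approx -7.2$)
$n{\left(G \right)} = \frac{24}{5}$ ($n{\left(G \right)} = - \frac{36}{5} - \left(4 - \left(-4\right)^{2}\right) = - \frac{36}{5} + \left(16 - 4\right) = - \frac{36}{5} + 12 = \frac{24}{5}$)
$\left(-311 + \left(-11 + 6\right)^{2}\right) n{\left(-15 \right)} = \left(-311 + \left(-11 + 6\right)^{2}\right) \frac{24}{5} = \left(-311 + \left(-5\right)^{2}\right) \frac{24}{5} = \left(-311 + 25\right) \frac{24}{5} = \left(-286\right) \frac{24}{5} = - \frac{6864}{5}$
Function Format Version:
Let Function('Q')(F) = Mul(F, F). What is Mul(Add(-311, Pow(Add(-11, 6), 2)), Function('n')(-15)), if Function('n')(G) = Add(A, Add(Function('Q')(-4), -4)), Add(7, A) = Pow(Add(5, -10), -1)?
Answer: Rational(-6864, 5) ≈ -1372.8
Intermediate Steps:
Function('Q')(F) = Pow(F, 2)
A = Rational(-36, 5) (A = Add(-7, Pow(Add(5, -10), -1)) = Add(-7, Pow(-5, -1)) = Add(-7, Rational(-1, 5)) = Rational(-36, 5) ≈ -7.2000)
Function('n')(G) = Rational(24, 5) (Function('n')(G) = Add(Rational(-36, 5), Add(Pow(-4, 2), -4)) = Add(Rational(-36, 5), Add(16, -4)) = Add(Rational(-36, 5), 12) = Rational(24, 5))
Mul(Add(-311, Pow(Add(-11, 6), 2)), Function('n')(-15)) = Mul(Add(-311, Pow(Add(-11, 6), 2)), Rational(24, 5)) = Mul(Add(-311, Pow(-5, 2)), Rational(24, 5)) = Mul(Add(-311, 25), Rational(24, 5)) = Mul(-286, Rational(24, 5)) = Rational(-6864, 5)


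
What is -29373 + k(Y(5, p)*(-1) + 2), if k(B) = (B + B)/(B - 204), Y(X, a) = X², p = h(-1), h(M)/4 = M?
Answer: -6667625/227 ≈ -29373.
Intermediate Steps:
h(M) = 4*M
p = -4 (p = 4*(-1) = -4)
k(B) = 2*B/(-204 + B) (k(B) = (2*B)/(-204 + B) = 2*B/(-204 + B))
-29373 + k(Y(5, p)*(-1) + 2) = -29373 + 2*(5²*(-1) + 2)/(-204 + (5²*(-1) + 2)) = -29373 + 2*(25*(-1) + 2)/(-204 + (25*(-1) + 2)) = -29373 + 2*(-25 + 2)/(-204 + (-25 + 2)) = -29373 + 2*(-23)/(-204 - 23) = -29373 + 2*(-23)/(-227) = -29373 + 2*(-23)*(-1/227) = -29373 + 46/227 = -6667625/227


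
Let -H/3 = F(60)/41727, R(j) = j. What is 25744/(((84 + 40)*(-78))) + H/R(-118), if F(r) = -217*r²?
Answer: -444717994/141734697 ≈ -3.1377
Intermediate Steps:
H = 111600/1987 (H = -3*(-217*60²)/41727 = -3*(-217*3600)/41727 = -(-2343600)/41727 = -3*(-37200/1987) = 111600/1987 ≈ 56.165)
25744/(((84 + 40)*(-78))) + H/R(-118) = 25744/(((84 + 40)*(-78))) + (111600/1987)/(-118) = 25744/((124*(-78))) + (111600/1987)*(-1/118) = 25744/(-9672) - 55800/117233 = 25744*(-1/9672) - 55800/117233 = -3218/1209 - 55800/117233 = -444717994/141734697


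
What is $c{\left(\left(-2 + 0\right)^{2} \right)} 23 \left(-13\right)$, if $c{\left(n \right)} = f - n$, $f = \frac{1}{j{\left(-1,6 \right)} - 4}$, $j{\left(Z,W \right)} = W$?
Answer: $\frac{2093}{2} \approx 1046.5$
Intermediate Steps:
$f = \frac{1}{2}$ ($f = \frac{1}{6 - 4} = \frac{1}{2} \approx 0.5$)
$c{\left(n \right)} = \frac{1}{2} - n$
$c{\left(\left(-2 + 0\right)^{2} \right)} 23 \left(-13\right) = \left(\frac{1}{2} - \left(-2 + 0\right)^{2}\right) 23 \left(-13\right) = \left(\frac{1}{2} - \left(-2\right)^{2}\right) 23 \left(-13\right) = \left(\frac{1}{2} - 4\right) 23 \left(-13\right) = \left(- \frac{7}{2}\right) 23 \left(-13\right) = \left(- \frac{161}{2}\right) \left(-13\right) = \frac{2093}{2}$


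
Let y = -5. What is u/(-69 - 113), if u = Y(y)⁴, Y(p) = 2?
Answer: -8/91 ≈ -0.087912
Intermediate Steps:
u = 16 (u = 2⁴ = 16)
u/(-69 - 113) = 16/(-69 - 113) = 16/(-182) = -1/182*16 = -8/91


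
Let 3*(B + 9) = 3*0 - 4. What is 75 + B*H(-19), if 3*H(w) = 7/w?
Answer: 13042/171 ≈ 76.269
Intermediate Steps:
B = -31/3 (B = -9 + (3*0 - 4)/3 = -9 + (0 - 4)/3 = -9 + (1/3)*(-4) = -9 - 4/3 = -31/3 ≈ -10.333)
H(w) = 7/(3*w) (H(w) = (7/w)/3 = 7/(3*w))
75 + B*H(-19) = 75 - 217/(9*(-19)) = 75 - 217*(-1)/(9*19) = 75 - 31/3*(-7/57) = 75 + 217/171 = 13042/171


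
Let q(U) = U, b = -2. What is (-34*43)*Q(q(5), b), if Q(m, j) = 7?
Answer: -10234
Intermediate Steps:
(-34*43)*Q(q(5), b) = -34*43*7 = -1462*7 = -10234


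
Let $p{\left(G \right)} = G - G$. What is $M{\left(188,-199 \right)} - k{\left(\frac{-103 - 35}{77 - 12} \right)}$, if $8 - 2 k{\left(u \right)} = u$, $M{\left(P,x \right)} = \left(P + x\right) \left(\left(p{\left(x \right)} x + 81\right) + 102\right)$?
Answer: $- \frac{131174}{65} \approx -2018.1$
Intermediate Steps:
$p{\left(G \right)} = 0$
$M{\left(P,x \right)} = 183 P + 183 x$ ($M{\left(P,x \right)} = \left(P + x\right) \left(\left(0 x + 81\right) + 102\right) = \left(P + x\right) \left(\left(0 + 81\right) + 102\right) = \left(P + x\right) \left(81 + 102\right) = \left(P + x\right) 183 = 183 P + 183 x$)
$k{\left(u \right)} = 4 - \frac{u}{2}$
$M{\left(188,-199 \right)} - k{\left(\frac{-103 - 35}{77 - 12} \right)} = \left(183 \cdot 188 + 183 \left(-199\right)\right) - \left(4 - \frac{\left(-103 - 35\right) \frac{1}{77 - 12}}{2}\right) = \left(34404 - 36417\right) - \left(4 - \frac{\left(-103 - 35\right) \frac{1}{65}}{2}\right) = -2013 - \left(4 - \frac{\left(-103 - 35\right) \frac{1}{65}}{2}\right) = -2013 - \left(4 - \frac{\left(-138\right) \frac{1}{65}}{2}\right) = -2013 - \left(4 - - \frac{69}{65}\right) = -2013 - \left(4 + \frac{69}{65}\right) = -2013 - \frac{329}{65} = - \frac{131174}{65}$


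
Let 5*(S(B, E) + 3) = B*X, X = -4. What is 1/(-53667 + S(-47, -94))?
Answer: -5/268162 ≈ -1.8645e-5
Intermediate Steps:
S(B, E) = -3 - 4*B/5 (S(B, E) = -3 + (B*(-4))/5 = -3 + (-4*B)/5 = -3 - 4*B/5)
1/(-53667 + S(-47, -94)) = 1/(-53667 + (-3 - ⅘*(-47))) = 1/(-53667 + (-3 + 188/5)) = 1/(-53667 + 173/5) = 1/(-268162/5) = -5/268162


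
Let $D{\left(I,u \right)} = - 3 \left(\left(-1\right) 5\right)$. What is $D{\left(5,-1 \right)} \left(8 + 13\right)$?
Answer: $315$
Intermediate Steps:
$D{\left(I,u \right)} = 15$ ($D{\left(I,u \right)} = \left(-3\right) \left(-5\right) = 15$)
$D{\left(5,-1 \right)} \left(8 + 13\right) = 15 \left(8 + 13\right) = 15 \cdot 21 = 315$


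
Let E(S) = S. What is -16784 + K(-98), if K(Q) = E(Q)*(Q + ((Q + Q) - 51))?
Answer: 17026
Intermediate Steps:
K(Q) = Q*(-51 + 3*Q) (K(Q) = Q*(Q + ((Q + Q) - 51)) = Q*(Q + (2*Q - 51)) = Q*(Q + (-51 + 2*Q)) = Q*(-51 + 3*Q))
-16784 + K(-98) = -16784 + 3*(-98)*(-17 - 98) = -16784 + 3*(-98)*(-115) = -16784 + 33810 = 17026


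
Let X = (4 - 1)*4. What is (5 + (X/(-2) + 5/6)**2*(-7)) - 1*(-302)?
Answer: 4325/36 ≈ 120.14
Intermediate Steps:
X = 12 (X = 3*4 = 12)
(5 + (X/(-2) + 5/6)**2*(-7)) - 1*(-302) = (5 + (12/(-2) + 5/6)**2*(-7)) - 1*(-302) = (5 + (12*(-1/2) + 5*(1/6))**2*(-7)) + 302 = (5 + (-6 + 5/6)**2*(-7)) + 302 = (5 + (-31/6)**2*(-7)) + 302 = (5 + (961/36)*(-7)) + 302 = (5 - 6727/36) + 302 = -6547/36 + 302 = 4325/36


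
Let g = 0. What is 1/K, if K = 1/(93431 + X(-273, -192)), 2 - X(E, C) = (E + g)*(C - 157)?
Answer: -1844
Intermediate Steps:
X(E, C) = 2 - E*(-157 + C) (X(E, C) = 2 - (E + 0)*(C - 157) = 2 - E*(-157 + C))
K = -1/1844 (K = 1/(93431 + (2 + 157*(-273) - 1*(-192)*(-273))) = 1/(93431 + (2 - 42861 - 52416)) = 1/(93431 - 95275) = 1/(-1844) = -1/1844 ≈ -0.00054230)
1/K = 1/(-1/1844) = -1844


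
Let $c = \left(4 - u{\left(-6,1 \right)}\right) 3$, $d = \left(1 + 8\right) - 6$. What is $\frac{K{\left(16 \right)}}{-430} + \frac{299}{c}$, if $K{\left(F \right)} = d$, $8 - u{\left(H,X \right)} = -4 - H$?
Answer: $- \frac{32147}{645} \approx -49.84$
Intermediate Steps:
$u{\left(H,X \right)} = 12 + H$ ($u{\left(H,X \right)} = 8 - \left(-4 - H\right) = 8 + \left(4 + H\right) = 12 + H$)
$d = 3$ ($d = 9 - 6 = 3$)
$K{\left(F \right)} = 3$
$c = -6$ ($c = \left(4 - \left(12 - 6\right)\right) 3 = \left(4 - 6\right) 3 = \left(-2\right) 3 = -6$)
$\frac{K{\left(16 \right)}}{-430} + \frac{299}{c} = \frac{3}{-430} + \frac{299}{-6} = 3 \left(- \frac{1}{430}\right) + 299 \left(- \frac{1}{6}\right) = - \frac{3}{430} - \frac{299}{6} = - \frac{32147}{645}$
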